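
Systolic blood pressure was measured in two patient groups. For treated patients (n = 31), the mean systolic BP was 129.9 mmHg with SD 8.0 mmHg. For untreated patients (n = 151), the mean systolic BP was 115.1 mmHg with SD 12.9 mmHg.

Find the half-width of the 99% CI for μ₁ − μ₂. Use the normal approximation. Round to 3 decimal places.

4.584

SE₁ = s₁/√n₁ = 8.0/√31 = 1.4368; SE₂ = 12.9/√151 = 1.0498.
Independent samples, unequal variances: SE_diff = √(SE₁² + SE₂²) = √(2.06439424 + 1.10208004) = 1.7795.
z* = 2.576, so margin of error = 2.576 × 1.7795 = 4.5840.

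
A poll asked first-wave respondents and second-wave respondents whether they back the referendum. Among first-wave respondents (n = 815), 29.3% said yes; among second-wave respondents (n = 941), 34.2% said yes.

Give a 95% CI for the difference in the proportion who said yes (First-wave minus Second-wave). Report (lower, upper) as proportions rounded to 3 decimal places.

SE₁ = √(p̂₁(1−p̂₁)/n₁) = √(0.2930·0.7070/815) = 0.01594; SE₂ = √(0.3420·0.6580/941) = 0.01546.
Independent samples: SE of the difference = √(SE₁² + SE₂²) = √(0.0002540836 + 0.0002390116) = 0.02221.
z* for 95% confidence is 1.960, so the margin of error is 1.960 × 0.02221 = 0.04353.
Point estimate p̂₁ − p̂₂ = 0.2930 − 0.3420 = -0.0490.
-0.0490 ± 0.04353 → (-0.093, -0.005).

(-0.093, -0.005)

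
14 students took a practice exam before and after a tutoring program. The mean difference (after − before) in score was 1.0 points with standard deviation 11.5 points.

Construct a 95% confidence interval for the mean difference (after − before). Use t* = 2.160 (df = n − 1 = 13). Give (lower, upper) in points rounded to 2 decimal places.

This is a matched-pairs design, so SE = s_d/√n = 11.5/√14 = 3.0735.
Margin = 2.160 × 3.0735 = 6.6388; the interval is 1.0 ± 6.6388 = (-5.64, 7.64).

(-5.64, 7.64)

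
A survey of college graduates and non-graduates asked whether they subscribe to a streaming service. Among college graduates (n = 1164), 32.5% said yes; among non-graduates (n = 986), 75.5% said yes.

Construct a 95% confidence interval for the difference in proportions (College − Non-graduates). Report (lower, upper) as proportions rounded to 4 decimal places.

SE₁ = √(p̂₁(1−p̂₁)/n₁) = √(0.3250·0.6750/1164) = 0.01373; SE₂ = √(0.7550·0.2450/986) = 0.01370.
Independent samples: SE of the difference = √(SE₁² + SE₂²) = √(0.0001885129 + 0.00018769) = 0.01940.
z* for 95% confidence is 1.960, so the margin of error is 1.960 × 0.01940 = 0.03802.
Point estimate p̂₁ − p̂₂ = 0.3250 − 0.7550 = -0.4300.
-0.4300 ± 0.03802 → (-0.4680, -0.3920).

(-0.4680, -0.3920)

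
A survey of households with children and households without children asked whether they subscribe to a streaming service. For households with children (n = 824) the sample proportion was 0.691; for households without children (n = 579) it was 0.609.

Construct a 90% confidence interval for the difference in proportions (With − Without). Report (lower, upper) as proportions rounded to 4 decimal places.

(0.0394, 0.1246)

The two standard errors are √(0.6910×0.3090/824) = 0.01610 and √(0.6090×0.3910/579) = 0.02028.
Because the samples are independent, SE_diff = √(0.01610² + 0.02028²) = 0.02589.
Using z* = 1.645 for 90%, ME = 1.645 × 0.02589 = 0.04259.
p̂₁ − p̂₂ = 0.0820; interval 0.0820 ± 0.04259 gives (0.0394, 0.1246).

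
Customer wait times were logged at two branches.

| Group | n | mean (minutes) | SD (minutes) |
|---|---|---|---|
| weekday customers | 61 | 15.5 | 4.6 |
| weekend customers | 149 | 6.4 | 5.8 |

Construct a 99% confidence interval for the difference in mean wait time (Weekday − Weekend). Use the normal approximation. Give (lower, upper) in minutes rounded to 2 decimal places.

Standard errors of each mean: 4.6/√61 = 0.5890 and 5.8/√149 = 0.4752.
SE(x̄₁ − x̄₂) = √(0.5890² + 0.4752²) = 0.7568 for independent samples with unequal variances.
With z* = 2.576, the margin is 2.576 × 0.7568 = 1.9495.
x̄₁ − x̄₂ = 15.5 − 6.4 = 9.1000; the interval is 9.1000 ± 1.9495 = (7.15, 11.05).

(7.15, 11.05)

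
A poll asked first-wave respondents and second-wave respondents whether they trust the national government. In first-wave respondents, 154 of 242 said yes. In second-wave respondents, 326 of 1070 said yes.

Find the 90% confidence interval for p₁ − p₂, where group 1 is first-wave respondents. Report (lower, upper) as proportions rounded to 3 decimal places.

(0.276, 0.388)

p̂₁ = 154/242 = 0.6364 and p̂₂ = 326/1070 = 0.3047.
SE₁ = √(p̂₁(1−p̂₁)/n₁) = √(0.6364·0.3636/242) = 0.03092; SE₂ = √(0.3047·0.6953/1070) = 0.01407.
Independent samples: SE of the difference = √(SE₁² + SE₂²) = √(0.0009560464 + 0.0001979649) = 0.03397.
z* for 90% confidence is 1.645, so the margin of error is 1.645 × 0.03397 = 0.05588.
Point estimate p̂₁ − p̂₂ = 0.6364 − 0.3047 = 0.3317.
0.3317 ± 0.05588 → (0.276, 0.388).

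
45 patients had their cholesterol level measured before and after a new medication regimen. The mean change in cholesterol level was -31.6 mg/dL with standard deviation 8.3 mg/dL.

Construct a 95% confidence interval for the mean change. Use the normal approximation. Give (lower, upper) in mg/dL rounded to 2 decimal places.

This is a matched-pairs design, so SE = s_d/√n = 8.3/√45 = 1.2373.
Margin = 1.960 × 1.2373 = 2.4251; the interval is -31.6 ± 2.4251 = (-34.03, -29.17).

(-34.03, -29.17)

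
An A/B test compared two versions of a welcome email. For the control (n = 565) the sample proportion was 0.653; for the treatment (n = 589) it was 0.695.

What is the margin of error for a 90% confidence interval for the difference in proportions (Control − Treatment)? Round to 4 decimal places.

0.0454

The two standard errors are √(0.6530×0.3470/565) = 0.02003 and √(0.6950×0.3050/589) = 0.01897.
Because the samples are independent, SE_diff = √(0.02003² + 0.01897²) = 0.02759.
Using z* = 1.645 for 90%, ME = 1.645 × 0.02759 = 0.04539.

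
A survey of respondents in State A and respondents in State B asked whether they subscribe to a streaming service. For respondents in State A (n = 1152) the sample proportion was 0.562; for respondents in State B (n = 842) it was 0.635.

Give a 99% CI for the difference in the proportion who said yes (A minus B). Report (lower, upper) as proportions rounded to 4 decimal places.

The two standard errors are √(0.5620×0.4380/1152) = 0.01462 and √(0.6350×0.3650/842) = 0.01659.
Because the samples are independent, SE_diff = √(0.01462² + 0.01659²) = 0.02211.
Using z* = 2.576 for 99%, ME = 2.576 × 0.02211 = 0.05696.
p̂₁ − p̂₂ = -0.0730; interval -0.0730 ± 0.05696 gives (-0.1300, -0.0160).

(-0.1300, -0.0160)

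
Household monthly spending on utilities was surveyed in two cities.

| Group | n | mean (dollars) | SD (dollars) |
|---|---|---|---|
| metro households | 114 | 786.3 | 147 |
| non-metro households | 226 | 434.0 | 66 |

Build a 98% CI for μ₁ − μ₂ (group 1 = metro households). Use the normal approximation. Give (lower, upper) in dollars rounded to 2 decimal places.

(318.69, 385.91)

SE₁ = s₁/√n₁ = 147/√114 = 13.7678; SE₂ = 66/√226 = 4.3903.
Independent samples, unequal variances: SE_diff = √(SE₁² + SE₂²) = √(189.55231684 + 19.27473409) = 14.4508.
z* = 2.326, so margin of error = 2.326 × 14.4508 = 33.6126.
Difference in means = 786.3 − 434.0 = 352.3000.
352.3000 ± 33.6126 → (318.69, 385.91).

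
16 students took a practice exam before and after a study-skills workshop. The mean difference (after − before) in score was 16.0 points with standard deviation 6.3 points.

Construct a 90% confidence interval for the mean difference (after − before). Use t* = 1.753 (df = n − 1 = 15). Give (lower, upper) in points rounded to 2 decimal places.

(13.24, 18.76)

This is a matched-pairs design, so SE = s_d/√n = 6.3/√16 = 1.5750.
Margin = 1.753 × 1.5750 = 2.7610; the interval is 16.0 ± 2.7610 = (13.24, 18.76).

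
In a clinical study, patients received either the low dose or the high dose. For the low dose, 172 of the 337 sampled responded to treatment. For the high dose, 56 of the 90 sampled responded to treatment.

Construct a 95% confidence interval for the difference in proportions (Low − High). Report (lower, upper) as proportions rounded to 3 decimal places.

(-0.225, 0.002)

First, p̂₁ = 172/337 = 0.5104; p̂₂ = 56/90 = 0.6222.
The two standard errors are √(0.5104×0.4896/337) = 0.02723 and √(0.6222×0.3778/90) = 0.05111.
Because the samples are independent, SE_diff = √(0.02723² + 0.05111²) = 0.05791.
Using z* = 1.960 for 95%, ME = 1.960 × 0.05791 = 0.11350.
p̂₁ − p̂₂ = -0.1118; interval -0.1118 ± 0.11350 gives (-0.225, 0.002).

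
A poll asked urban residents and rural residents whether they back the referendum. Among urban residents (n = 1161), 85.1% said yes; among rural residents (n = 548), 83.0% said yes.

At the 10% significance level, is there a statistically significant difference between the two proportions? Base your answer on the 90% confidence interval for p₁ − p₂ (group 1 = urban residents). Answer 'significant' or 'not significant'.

Each SE is √(p̂(1−p̂)/n): √(0.8510·0.1490/1161) = 0.01045 and √(0.8300·0.1700/548) = 0.01605.
SE(p̂₁ − p̂₂) = √(SE₁² + SE₂²) = √(0.0001092025 + 0.0002576025) = 0.01915, since the two samples are independent.
At 90% confidence z* = 1.645; margin = 1.645 × 0.01915 = 0.03150.
The difference is 0.8510 − 0.8300 = 0.0210, so the interval is 0.0210 ± 0.03150 = (-0.01050, 0.05250).
The interval (-0.01050, 0.05250) contains 0, so the difference is not significant.

not significant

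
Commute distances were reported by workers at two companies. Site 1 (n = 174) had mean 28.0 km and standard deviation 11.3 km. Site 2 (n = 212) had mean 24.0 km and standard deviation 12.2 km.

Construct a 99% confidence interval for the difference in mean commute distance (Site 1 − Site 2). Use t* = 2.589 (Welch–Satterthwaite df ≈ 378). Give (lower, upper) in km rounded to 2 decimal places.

(0.90, 7.10)

Standard errors of each mean: 11.3/√174 = 0.8567 and 12.2/√212 = 0.8379.
SE(x̄₁ − x̄₂) = √(0.8567² + 0.8379²) = 1.1983 for independent samples with unequal variances.
With t* = 2.589, the margin is 2.589 × 1.1983 = 3.1024.
x̄₁ − x̄₂ = 28.0 − 24.0 = 4.0000; the interval is 4.0000 ± 3.1024 = (0.90, 7.10).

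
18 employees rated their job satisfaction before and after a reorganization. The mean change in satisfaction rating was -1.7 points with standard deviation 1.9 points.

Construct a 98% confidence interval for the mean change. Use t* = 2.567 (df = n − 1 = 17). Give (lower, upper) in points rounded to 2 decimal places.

Paired design: SE = s_d/√n = 1.9/√18 = 0.4478.
t* = 2.567; margin of error = 2.567 × 0.4478 = 1.1495.
-1.7 ± 1.1495 → (-2.85, -0.55).

(-2.85, -0.55)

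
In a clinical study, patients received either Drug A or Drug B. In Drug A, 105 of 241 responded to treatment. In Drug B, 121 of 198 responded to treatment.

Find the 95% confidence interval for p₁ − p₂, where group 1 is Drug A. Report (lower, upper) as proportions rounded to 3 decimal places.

(-0.268, -0.083)

First, p̂₁ = 105/241 = 0.4357; p̂₂ = 121/198 = 0.6111.
The two standard errors are √(0.4357×0.5643/241) = 0.03194 and √(0.6111×0.3889/198) = 0.03465.
Because the samples are independent, SE_diff = √(0.03194² + 0.03465²) = 0.04713.
Using z* = 1.960 for 95%, ME = 1.960 × 0.04713 = 0.09237.
p̂₁ − p̂₂ = -0.1754; interval -0.1754 ± 0.09237 gives (-0.268, -0.083).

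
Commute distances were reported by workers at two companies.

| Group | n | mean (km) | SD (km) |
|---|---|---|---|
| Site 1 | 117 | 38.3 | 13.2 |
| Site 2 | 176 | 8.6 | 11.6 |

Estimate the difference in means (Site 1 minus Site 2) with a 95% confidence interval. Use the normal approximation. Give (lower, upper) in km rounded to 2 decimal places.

SE₁ = s₁/√n₁ = 13.2/√117 = 1.2203; SE₂ = 11.6/√176 = 0.8744.
Independent samples, unequal variances: SE_diff = √(SE₁² + SE₂²) = √(1.48913209 + 0.76457536) = 1.5012.
z* = 1.960, so margin of error = 1.960 × 1.5012 = 2.9424.
Difference in means = 38.3 − 8.6 = 29.7000.
29.7000 ± 2.9424 → (26.76, 32.64).

(26.76, 32.64)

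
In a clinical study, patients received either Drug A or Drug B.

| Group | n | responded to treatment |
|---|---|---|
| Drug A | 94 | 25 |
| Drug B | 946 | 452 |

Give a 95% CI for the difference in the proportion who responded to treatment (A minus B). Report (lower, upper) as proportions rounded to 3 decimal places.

p̂₁ = 25/94 = 0.2660 and p̂₂ = 452/946 = 0.4778.
SE₁ = √(p̂₁(1−p̂₁)/n₁) = √(0.2660·0.7340/94) = 0.04557; SE₂ = √(0.4778·0.5222/946) = 0.01624.
Independent samples: SE of the difference = √(SE₁² + SE₂²) = √(0.0020766249 + 0.0002637376) = 0.04838.
z* for 95% confidence is 1.960, so the margin of error is 1.960 × 0.04838 = 0.09482.
Point estimate p̂₁ − p̂₂ = 0.2660 − 0.4778 = -0.2118.
-0.2118 ± 0.09482 → (-0.307, -0.117).

(-0.307, -0.117)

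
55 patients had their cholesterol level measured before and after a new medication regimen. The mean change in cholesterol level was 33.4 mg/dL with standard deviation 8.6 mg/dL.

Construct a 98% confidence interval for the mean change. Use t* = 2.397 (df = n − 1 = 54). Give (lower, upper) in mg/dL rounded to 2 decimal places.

This is a matched-pairs design, so SE = s_d/√n = 8.6/√55 = 1.1596.
Margin = 2.397 × 1.1596 = 2.7796; the interval is 33.4 ± 2.7796 = (30.62, 36.18).

(30.62, 36.18)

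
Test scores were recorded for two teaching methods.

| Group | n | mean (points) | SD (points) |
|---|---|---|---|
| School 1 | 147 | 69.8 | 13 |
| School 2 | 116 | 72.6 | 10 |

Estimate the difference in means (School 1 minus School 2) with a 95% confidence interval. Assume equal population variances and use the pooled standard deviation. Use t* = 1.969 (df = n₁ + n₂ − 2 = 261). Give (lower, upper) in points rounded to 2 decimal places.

s_p = √[((n₁−1)s₁² + (n₂−1)s₂²)/(n₁+n₂−2)] = √[(146·13² + 115·10²)/261] = 11.7728.
SE = 11.7728·√(1/147 + 1/116) = 1.4621.
With t* = 1.969, margin = 1.969 × 1.4621 = 2.8789.
x̄₁ − x̄₂ = 69.8 − 72.6 = -2.8000; interval -2.8000 ± 2.8789 = (-5.68, 0.08).

(-5.68, 0.08)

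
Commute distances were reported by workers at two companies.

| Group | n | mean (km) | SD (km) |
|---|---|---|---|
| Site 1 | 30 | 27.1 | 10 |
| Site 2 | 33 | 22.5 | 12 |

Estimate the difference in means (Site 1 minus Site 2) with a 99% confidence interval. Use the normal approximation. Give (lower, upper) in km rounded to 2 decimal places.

Per-group SEs: s₁/√n₁ = 10/√30 = 1.8257, s₂/√n₂ = 12/√33 = 2.0889.
Unpooled SE of the difference: √(3.33318049 + 4.36350321) = 2.7743.
Margin of error = z* · SE = 2.576 × 2.7743 = 7.1466.
x̄₁ − x̄₂ = 27.1 − 22.5 = 4.6000.
CI: 4.6000 ± 7.1466 = (-2.55, 11.75).

(-2.55, 11.75)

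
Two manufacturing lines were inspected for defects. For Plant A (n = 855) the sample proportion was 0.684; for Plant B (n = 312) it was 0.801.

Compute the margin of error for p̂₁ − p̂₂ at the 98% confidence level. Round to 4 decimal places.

Each SE is √(p̂(1−p̂)/n): √(0.6840·0.3160/855) = 0.01590 and √(0.8010·0.1990/312) = 0.02260.
SE(p̂₁ − p̂₂) = √(SE₁² + SE₂²) = √(0.00025281 + 0.00051076) = 0.02763, since the two samples are independent.
At 98% confidence z* = 2.326; margin = 2.326 × 0.02763 = 0.06427.

0.0643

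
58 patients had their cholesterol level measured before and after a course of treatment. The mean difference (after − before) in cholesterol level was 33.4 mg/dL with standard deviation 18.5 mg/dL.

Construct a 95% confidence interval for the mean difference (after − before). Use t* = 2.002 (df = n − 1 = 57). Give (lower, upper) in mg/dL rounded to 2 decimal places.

(28.54, 38.26)

Paired design: SE = s_d/√n = 18.5/√58 = 2.4292.
t* = 2.002; margin of error = 2.002 × 2.4292 = 4.8633.
33.4 ± 4.8633 → (28.54, 38.26).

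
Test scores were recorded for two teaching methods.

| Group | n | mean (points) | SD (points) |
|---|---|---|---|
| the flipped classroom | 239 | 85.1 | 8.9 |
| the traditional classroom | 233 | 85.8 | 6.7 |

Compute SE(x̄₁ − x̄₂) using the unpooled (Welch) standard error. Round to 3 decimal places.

0.724

Standard errors of each mean: 8.9/√239 = 0.5757 and 6.7/√233 = 0.4389.
SE(x̄₁ − x̄₂) = √(0.5757² + 0.4389²) = 0.7239 for independent samples with unequal variances.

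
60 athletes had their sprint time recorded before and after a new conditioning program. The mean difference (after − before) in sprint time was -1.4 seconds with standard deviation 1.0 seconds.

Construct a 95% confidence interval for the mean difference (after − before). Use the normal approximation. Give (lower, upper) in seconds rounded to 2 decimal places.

This is a matched-pairs design, so SE = s_d/√n = 1.0/√60 = 0.1291.
Margin = 1.960 × 0.1291 = 0.2530; the interval is -1.4 ± 0.2530 = (-1.65, -1.15).

(-1.65, -1.15)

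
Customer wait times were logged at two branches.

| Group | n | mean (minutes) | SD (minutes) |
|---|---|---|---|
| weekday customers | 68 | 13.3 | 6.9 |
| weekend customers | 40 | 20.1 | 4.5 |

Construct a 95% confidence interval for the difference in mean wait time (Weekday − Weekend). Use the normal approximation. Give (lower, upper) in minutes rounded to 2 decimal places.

Per-group SEs: s₁/√n₁ = 6.9/√68 = 0.8367, s₂/√n₂ = 4.5/√40 = 0.7115.
Unpooled SE of the difference: √(0.70006689 + 0.50623225) = 1.0983.
Margin of error = z* · SE = 1.960 × 1.0983 = 2.1527.
x̄₁ − x̄₂ = 13.3 − 20.1 = -6.8000.
CI: -6.8000 ± 2.1527 = (-8.95, -4.65).

(-8.95, -4.65)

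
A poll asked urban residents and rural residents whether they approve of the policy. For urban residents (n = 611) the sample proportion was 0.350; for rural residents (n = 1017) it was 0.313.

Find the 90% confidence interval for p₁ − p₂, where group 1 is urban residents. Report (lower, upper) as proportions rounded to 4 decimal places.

(-0.0027, 0.0767)

Each SE is √(p̂(1−p̂)/n): √(0.3500·0.6500/611) = 0.01930 and √(0.3130·0.6870/1017) = 0.01454.
SE(p̂₁ − p̂₂) = √(SE₁² + SE₂²) = √(0.00037249 + 0.0002114116) = 0.02416, since the two samples are independent.
At 90% confidence z* = 1.645; margin = 1.645 × 0.02416 = 0.03974.
The difference is 0.3500 − 0.3130 = 0.0370, so the interval is 0.0370 ± 0.03974 = (-0.0027, 0.0767).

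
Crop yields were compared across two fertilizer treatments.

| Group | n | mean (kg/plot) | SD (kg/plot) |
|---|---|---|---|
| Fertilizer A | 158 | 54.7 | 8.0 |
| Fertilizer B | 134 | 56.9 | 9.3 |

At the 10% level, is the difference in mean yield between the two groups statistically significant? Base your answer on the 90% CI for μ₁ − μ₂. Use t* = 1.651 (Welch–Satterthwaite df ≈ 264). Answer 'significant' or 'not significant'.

significant

SE₁ = s₁/√n₁ = 8.0/√158 = 0.6364; SE₂ = 9.3/√134 = 0.8034.
Independent samples, unequal variances: SE_diff = √(SE₁² + SE₂²) = √(0.40500496 + 0.64545156) = 1.0249.
t* = 1.651, so margin of error = 1.651 × 1.0249 = 1.6921.
Difference in means = 54.7 − 56.9 = -2.2000.
-2.2000 ± 1.6921 → (-3.8921, -0.5079).
The interval (-3.8921, -0.5079) does not contain 0, so the difference is significant.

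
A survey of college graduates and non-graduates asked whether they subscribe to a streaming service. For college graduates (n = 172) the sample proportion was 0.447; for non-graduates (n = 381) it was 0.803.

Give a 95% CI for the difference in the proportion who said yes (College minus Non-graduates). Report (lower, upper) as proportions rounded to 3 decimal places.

(-0.440, -0.272)

Each SE is √(p̂(1−p̂)/n): √(0.4470·0.5530/172) = 0.03791 and √(0.8030·0.1970/381) = 0.02038.
SE(p̂₁ − p̂₂) = √(SE₁² + SE₂²) = √(0.0014371681 + 0.0004153444) = 0.04304, since the two samples are independent.
At 95% confidence z* = 1.960; margin = 1.960 × 0.04304 = 0.08436.
The difference is 0.4470 − 0.8030 = -0.3560, so the interval is -0.3560 ± 0.08436 = (-0.440, -0.272).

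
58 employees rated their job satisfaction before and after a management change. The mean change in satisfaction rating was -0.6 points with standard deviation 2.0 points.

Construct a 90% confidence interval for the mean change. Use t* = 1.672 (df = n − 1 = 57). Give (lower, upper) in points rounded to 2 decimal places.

Paired design: SE = s_d/√n = 2.0/√58 = 0.2626.
t* = 1.672; margin of error = 1.672 × 0.2626 = 0.4391.
-0.6 ± 0.4391 → (-1.04, -0.16).

(-1.04, -0.16)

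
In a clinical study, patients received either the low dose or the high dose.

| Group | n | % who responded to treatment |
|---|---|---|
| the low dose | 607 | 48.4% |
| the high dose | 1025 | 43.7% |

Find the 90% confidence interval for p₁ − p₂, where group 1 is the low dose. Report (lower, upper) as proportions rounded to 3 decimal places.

SE₁ = √(p̂₁(1−p̂₁)/n₁) = √(0.4840·0.5160/607) = 0.02028; SE₂ = √(0.4370·0.5630/1025) = 0.01549.
Independent samples: SE of the difference = √(SE₁² + SE₂²) = √(0.0004112784 + 0.0002399401) = 0.02552.
z* for 90% confidence is 1.645, so the margin of error is 1.645 × 0.02552 = 0.04198.
Point estimate p̂₁ − p̂₂ = 0.4840 − 0.4370 = 0.0470.
0.0470 ± 0.04198 → (0.005, 0.089).

(0.005, 0.089)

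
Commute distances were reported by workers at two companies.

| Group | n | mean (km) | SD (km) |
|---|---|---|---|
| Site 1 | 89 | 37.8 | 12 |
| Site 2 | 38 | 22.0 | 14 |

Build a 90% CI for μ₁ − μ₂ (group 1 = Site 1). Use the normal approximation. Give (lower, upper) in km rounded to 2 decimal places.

(11.52, 20.08)

Per-group SEs: s₁/√n₁ = 12/√89 = 1.2720, s₂/√n₂ = 14/√38 = 2.2711.
Unpooled SE of the difference: √(1.617984 + 5.15789521) = 2.6031.
Margin of error = z* · SE = 1.645 × 2.6031 = 4.2821.
x̄₁ − x̄₂ = 37.8 − 22.0 = 15.8000.
CI: 15.8000 ± 4.2821 = (11.52, 20.08).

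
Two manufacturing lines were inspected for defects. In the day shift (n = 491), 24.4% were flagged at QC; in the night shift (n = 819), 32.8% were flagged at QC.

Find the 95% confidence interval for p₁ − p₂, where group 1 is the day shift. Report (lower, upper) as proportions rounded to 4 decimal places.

(-0.1338, -0.0342)

Each SE is √(p̂(1−p̂)/n): √(0.2440·0.7560/491) = 0.01938 and √(0.3280·0.6720/819) = 0.01641.
SE(p̂₁ − p̂₂) = √(SE₁² + SE₂²) = √(0.0003755844 + 0.0002692881) = 0.02539, since the two samples are independent.
At 95% confidence z* = 1.960; margin = 1.960 × 0.02539 = 0.04976.
The difference is 0.2440 − 0.3280 = -0.0840, so the interval is -0.0840 ± 0.04976 = (-0.1338, -0.0342).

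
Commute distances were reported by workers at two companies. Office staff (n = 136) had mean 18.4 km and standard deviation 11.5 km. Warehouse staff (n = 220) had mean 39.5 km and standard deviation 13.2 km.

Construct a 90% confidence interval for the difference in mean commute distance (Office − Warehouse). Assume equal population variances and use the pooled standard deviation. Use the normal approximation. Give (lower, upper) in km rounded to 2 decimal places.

s_p = √[((n₁−1)s₁² + (n₂−1)s₂²)/(n₁+n₂−2)] = √[(135·11.5² + 219·13.2²)/354] = 12.5788.
SE = 12.5788·√(1/136 + 1/220) = 1.3721.
With z* = 1.645, margin = 1.645 × 1.3721 = 2.2571.
x̄₁ − x̄₂ = 18.4 − 39.5 = -21.1000; interval -21.1000 ± 2.2571 = (-23.36, -18.84).

(-23.36, -18.84)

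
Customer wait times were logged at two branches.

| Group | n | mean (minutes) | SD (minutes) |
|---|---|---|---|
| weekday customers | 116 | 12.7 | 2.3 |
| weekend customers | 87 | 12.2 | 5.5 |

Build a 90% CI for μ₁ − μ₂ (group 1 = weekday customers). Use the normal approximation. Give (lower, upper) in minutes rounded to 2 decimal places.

(-0.53, 1.53)

Per-group SEs: s₁/√n₁ = 2.3/√116 = 0.2135, s₂/√n₂ = 5.5/√87 = 0.5897.
Unpooled SE of the difference: √(0.04558225 + 0.34774609) = 0.6272.
Margin of error = z* · SE = 1.645 × 0.6272 = 1.0317.
x̄₁ − x̄₂ = 12.7 − 12.2 = 0.5000.
CI: 0.5000 ± 1.0317 = (-0.53, 1.53).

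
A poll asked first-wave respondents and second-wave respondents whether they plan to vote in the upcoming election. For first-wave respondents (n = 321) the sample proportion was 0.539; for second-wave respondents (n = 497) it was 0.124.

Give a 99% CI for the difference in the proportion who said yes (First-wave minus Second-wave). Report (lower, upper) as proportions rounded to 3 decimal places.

(0.334, 0.496)

Each SE is √(p̂(1−p̂)/n): √(0.5390·0.4610/321) = 0.02782 and √(0.1240·0.8760/497) = 0.01478.
SE(p̂₁ − p̂₂) = √(SE₁² + SE₂²) = √(0.0007739524 + 0.0002184484) = 0.03150, since the two samples are independent.
At 99% confidence z* = 2.576; margin = 2.576 × 0.03150 = 0.08114.
The difference is 0.5390 − 0.1240 = 0.4150, so the interval is 0.4150 ± 0.08114 = (0.334, 0.496).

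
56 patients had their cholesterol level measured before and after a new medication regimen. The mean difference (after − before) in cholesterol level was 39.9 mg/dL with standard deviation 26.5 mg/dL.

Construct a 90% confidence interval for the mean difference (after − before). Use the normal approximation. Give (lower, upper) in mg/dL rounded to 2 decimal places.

Paired design: SE = s_d/√n = 26.5/√56 = 3.5412.
z* = 1.645; margin of error = 1.645 × 3.5412 = 5.8253.
39.9 ± 5.8253 → (34.07, 45.73).

(34.07, 45.73)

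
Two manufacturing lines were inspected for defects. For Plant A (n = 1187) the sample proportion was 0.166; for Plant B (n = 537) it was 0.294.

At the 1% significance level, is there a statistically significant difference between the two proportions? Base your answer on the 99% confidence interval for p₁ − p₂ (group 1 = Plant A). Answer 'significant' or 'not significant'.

The two standard errors are √(0.1660×0.8340/1187) = 0.01080 and √(0.2940×0.7060/537) = 0.01966.
Because the samples are independent, SE_diff = √(0.01080² + 0.01966²) = 0.02243.
Using z* = 2.576 for 99%, ME = 2.576 × 0.02243 = 0.05778.
p̂₁ − p̂₂ = -0.1280; interval -0.1280 ± 0.05778 gives (-0.18578, -0.07022).
The interval (-0.18578, -0.07022) does not contain 0, so the difference is significant.

significant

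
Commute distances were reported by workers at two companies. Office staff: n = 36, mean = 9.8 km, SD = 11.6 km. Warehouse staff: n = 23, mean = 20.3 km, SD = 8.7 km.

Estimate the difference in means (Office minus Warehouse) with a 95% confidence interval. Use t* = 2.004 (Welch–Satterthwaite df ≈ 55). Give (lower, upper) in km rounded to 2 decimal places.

(-15.81, -5.19)

Per-group SEs: s₁/√n₁ = 11.6/√36 = 1.9333, s₂/√n₂ = 8.7/√23 = 1.8141.
Unpooled SE of the difference: √(3.73764889 + 3.29095881) = 2.6512.
Margin of error = t* · SE = 2.004 × 2.6512 = 5.3130.
x̄₁ − x̄₂ = 9.8 − 20.3 = -10.5000.
CI: -10.5000 ± 5.3130 = (-15.81, -5.19).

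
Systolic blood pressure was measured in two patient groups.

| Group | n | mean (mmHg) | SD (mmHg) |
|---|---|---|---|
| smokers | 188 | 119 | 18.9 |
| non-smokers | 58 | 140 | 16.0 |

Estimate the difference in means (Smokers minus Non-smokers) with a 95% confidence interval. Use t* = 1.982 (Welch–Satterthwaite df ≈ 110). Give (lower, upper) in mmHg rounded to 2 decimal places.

SE₁ = s₁/√n₁ = 18.9/√188 = 1.3784; SE₂ = 16.0/√58 = 2.1009.
Independent samples, unequal variances: SE_diff = √(SE₁² + SE₂²) = √(1.89998656 + 4.41378081) = 2.5127.
t* = 1.982, so margin of error = 1.982 × 2.5127 = 4.9802.
Difference in means = 119 − 140 = -21.0000.
-21.0000 ± 4.9802 → (-25.98, -16.02).

(-25.98, -16.02)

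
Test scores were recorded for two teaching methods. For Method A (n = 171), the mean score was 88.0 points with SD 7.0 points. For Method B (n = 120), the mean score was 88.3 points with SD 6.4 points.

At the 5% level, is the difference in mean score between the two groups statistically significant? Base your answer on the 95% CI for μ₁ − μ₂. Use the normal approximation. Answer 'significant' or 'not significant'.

Standard errors of each mean: 7.0/√171 = 0.5353 and 6.4/√120 = 0.5842.
SE(x̄₁ − x̄₂) = √(0.5353² + 0.5842²) = 0.7924 for independent samples with unequal variances.
With z* = 1.960, the margin is 1.960 × 0.7924 = 1.5531.
x̄₁ − x̄₂ = 88.0 − 88.3 = -0.3000; the interval is -0.3000 ± 1.5531 = (-1.8531, 1.2531).
The interval (-1.8531, 1.2531) contains 0, so the difference is not significant.

not significant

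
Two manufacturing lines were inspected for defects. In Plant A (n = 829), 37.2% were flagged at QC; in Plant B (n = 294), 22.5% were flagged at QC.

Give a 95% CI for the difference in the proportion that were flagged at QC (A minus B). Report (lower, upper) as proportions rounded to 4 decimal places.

The two standard errors are √(0.3720×0.6280/829) = 0.01679 and √(0.2250×0.7750/294) = 0.02435.
Because the samples are independent, SE_diff = √(0.01679² + 0.02435²) = 0.02958.
Using z* = 1.960 for 95%, ME = 1.960 × 0.02958 = 0.05798.
p̂₁ − p̂₂ = 0.1470; interval 0.1470 ± 0.05798 gives (0.0890, 0.2050).

(0.0890, 0.2050)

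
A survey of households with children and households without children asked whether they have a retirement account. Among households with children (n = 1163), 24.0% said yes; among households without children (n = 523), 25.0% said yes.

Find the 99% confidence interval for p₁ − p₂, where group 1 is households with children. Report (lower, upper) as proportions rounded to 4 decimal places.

(-0.0685, 0.0485)

The two standard errors are √(0.2400×0.7600/1163) = 0.01252 and √(0.2500×0.7500/523) = 0.01893.
Because the samples are independent, SE_diff = √(0.01252² + 0.01893²) = 0.02270.
Using z* = 2.576 for 99%, ME = 2.576 × 0.02270 = 0.05848.
p̂₁ − p̂₂ = -0.0100; interval -0.0100 ± 0.05848 gives (-0.0685, 0.0485).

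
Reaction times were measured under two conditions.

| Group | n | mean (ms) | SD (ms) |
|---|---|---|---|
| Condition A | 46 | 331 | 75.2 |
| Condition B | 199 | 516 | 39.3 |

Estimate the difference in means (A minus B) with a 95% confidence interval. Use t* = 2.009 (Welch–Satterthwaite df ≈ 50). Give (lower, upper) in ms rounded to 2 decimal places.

Per-group SEs: s₁/√n₁ = 75.2/√46 = 11.0876, s₂/√n₂ = 39.3/√199 = 2.7859.
Unpooled SE of the difference: √(122.93487376 + 7.76123881) = 11.4322.
Margin of error = t* · SE = 2.009 × 11.4322 = 22.9673.
x̄₁ − x̄₂ = 331 − 516 = -185.0000.
CI: -185.0000 ± 22.9673 = (-207.97, -162.03).

(-207.97, -162.03)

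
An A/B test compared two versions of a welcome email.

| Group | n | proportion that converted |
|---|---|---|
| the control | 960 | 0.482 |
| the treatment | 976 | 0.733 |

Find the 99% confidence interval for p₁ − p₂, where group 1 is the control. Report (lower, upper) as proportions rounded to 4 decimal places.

(-0.3063, -0.1957)

The two standard errors are √(0.4820×0.5180/960) = 0.01613 and √(0.7330×0.2670/976) = 0.01416.
Because the samples are independent, SE_diff = √(0.01613² + 0.01416²) = 0.02146.
Using z* = 2.576 for 99%, ME = 2.576 × 0.02146 = 0.05528.
p̂₁ − p̂₂ = -0.2510; interval -0.2510 ± 0.05528 gives (-0.3063, -0.1957).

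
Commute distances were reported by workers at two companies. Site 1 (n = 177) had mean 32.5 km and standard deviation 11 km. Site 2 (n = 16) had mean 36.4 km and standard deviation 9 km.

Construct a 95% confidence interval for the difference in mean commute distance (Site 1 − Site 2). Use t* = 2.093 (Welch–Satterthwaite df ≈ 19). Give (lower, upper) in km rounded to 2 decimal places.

SE₁ = s₁/√n₁ = 11/√177 = 0.8268; SE₂ = 9/√16 = 2.2500.
Independent samples, unequal variances: SE_diff = √(SE₁² + SE₂²) = √(0.68359824 + 5.0625) = 2.3971.
t* = 2.093, so margin of error = 2.093 × 2.3971 = 5.0171.
Difference in means = 32.5 − 36.4 = -3.9000.
-3.9000 ± 5.0171 → (-8.92, 1.12).

(-8.92, 1.12)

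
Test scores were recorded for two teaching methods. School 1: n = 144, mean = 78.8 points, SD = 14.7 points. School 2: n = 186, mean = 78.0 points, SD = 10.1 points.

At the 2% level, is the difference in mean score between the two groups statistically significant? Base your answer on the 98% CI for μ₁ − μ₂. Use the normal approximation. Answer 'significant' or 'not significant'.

not significant

Standard errors of each mean: 14.7/√144 = 1.2250 and 10.1/√186 = 0.7406.
SE(x̄₁ − x̄₂) = √(1.2250² + 0.7406²) = 1.4315 for independent samples with unequal variances.
With z* = 2.326, the margin is 2.326 × 1.4315 = 3.3297.
x̄₁ − x̄₂ = 78.8 − 78.0 = 0.8000; the interval is 0.8000 ± 3.3297 = (-2.5297, 4.1297).
The interval (-2.5297, 4.1297) contains 0, so the difference is not significant.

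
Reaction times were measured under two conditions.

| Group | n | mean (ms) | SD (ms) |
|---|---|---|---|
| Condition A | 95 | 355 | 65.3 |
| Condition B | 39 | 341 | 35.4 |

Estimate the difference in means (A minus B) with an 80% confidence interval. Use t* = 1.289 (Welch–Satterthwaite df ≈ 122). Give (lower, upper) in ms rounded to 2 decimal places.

Per-group SEs: s₁/√n₁ = 65.3/√95 = 6.6996, s₂/√n₂ = 35.4/√39 = 5.6685.
Unpooled SE of the difference: √(44.88464016 + 32.13189225) = 8.7759.
Margin of error = t* · SE = 1.289 × 8.7759 = 11.3121.
x̄₁ − x̄₂ = 355 − 341 = 14.0000.
CI: 14.0000 ± 11.3121 = (2.69, 25.31).

(2.69, 25.31)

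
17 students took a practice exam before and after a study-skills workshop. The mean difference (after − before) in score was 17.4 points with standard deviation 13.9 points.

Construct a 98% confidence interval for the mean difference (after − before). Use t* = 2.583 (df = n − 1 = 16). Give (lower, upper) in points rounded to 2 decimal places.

(8.69, 26.11)

Paired design: SE = s_d/√n = 13.9/√17 = 3.3712.
t* = 2.583; margin of error = 2.583 × 3.3712 = 8.7078.
17.4 ± 8.7078 → (8.69, 26.11).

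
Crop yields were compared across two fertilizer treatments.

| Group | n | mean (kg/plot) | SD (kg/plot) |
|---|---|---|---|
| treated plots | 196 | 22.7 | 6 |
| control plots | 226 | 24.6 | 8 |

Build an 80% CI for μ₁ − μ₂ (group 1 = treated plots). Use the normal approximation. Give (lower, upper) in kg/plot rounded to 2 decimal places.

Standard errors of each mean: 6/√196 = 0.4286 and 8/√226 = 0.5322.
SE(x̄₁ − x̄₂) = √(0.4286² + 0.5322²) = 0.6833 for independent samples with unequal variances.
With z* = 1.282, the margin is 1.282 × 0.6833 = 0.8760.
x̄₁ − x̄₂ = 22.7 − 24.6 = -1.9000; the interval is -1.9000 ± 0.8760 = (-2.78, -1.02).

(-2.78, -1.02)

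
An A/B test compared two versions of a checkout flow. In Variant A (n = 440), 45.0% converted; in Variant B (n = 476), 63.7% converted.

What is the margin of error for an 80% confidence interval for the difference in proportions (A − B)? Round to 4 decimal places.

SE₁ = √(p̂₁(1−p̂₁)/n₁) = √(0.4500·0.5500/440) = 0.02372; SE₂ = √(0.6370·0.3630/476) = 0.02204.
Independent samples: SE of the difference = √(SE₁² + SE₂²) = √(0.0005626384 + 0.0004857616) = 0.03238.
z* for 80% confidence is 1.282, so the margin of error is 1.282 × 0.03238 = 0.04151.

0.0415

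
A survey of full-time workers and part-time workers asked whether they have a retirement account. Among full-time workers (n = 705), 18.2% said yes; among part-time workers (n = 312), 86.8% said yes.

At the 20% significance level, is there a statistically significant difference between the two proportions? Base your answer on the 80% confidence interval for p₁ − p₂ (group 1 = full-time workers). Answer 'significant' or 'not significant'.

significant

The two standard errors are √(0.1820×0.8180/705) = 0.01453 and √(0.8680×0.1320/312) = 0.01916.
Because the samples are independent, SE_diff = √(0.01453² + 0.01916²) = 0.02405.
Using z* = 1.282 for 80%, ME = 1.282 × 0.02405 = 0.03083.
p̂₁ − p̂₂ = -0.6860; interval -0.6860 ± 0.03083 gives (-0.71683, -0.65517).
The interval (-0.71683, -0.65517) does not contain 0, so the difference is significant.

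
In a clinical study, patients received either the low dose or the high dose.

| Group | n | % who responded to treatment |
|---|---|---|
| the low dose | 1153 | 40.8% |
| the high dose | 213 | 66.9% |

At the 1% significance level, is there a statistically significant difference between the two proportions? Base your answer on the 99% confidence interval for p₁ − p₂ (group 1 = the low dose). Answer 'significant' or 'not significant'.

significant

The two standard errors are √(0.4080×0.5920/1153) = 0.01447 and √(0.6690×0.3310/213) = 0.03224.
Because the samples are independent, SE_diff = √(0.01447² + 0.03224²) = 0.03534.
Using z* = 2.576 for 99%, ME = 2.576 × 0.03534 = 0.09104.
p̂₁ − p̂₂ = -0.2610; interval -0.2610 ± 0.09104 gives (-0.35204, -0.16996).
The interval (-0.35204, -0.16996) does not contain 0, so the difference is significant.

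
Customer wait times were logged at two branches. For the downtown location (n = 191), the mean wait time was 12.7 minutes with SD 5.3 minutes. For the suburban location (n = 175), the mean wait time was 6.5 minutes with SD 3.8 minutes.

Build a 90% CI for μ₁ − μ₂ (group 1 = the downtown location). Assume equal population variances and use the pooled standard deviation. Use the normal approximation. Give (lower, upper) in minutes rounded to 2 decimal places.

Pooled variance s_p² = [190·5.3² + 174·3.8²] / (191+175−2) = 21.5650, so s_p = 4.6438.
SE_diff = s_p·√(1/n₁ + 1/n₂) = 4.6438·√(1/191 + 1/175) = 0.4859.
z* = 1.645; margin = 1.645 × 0.4859 = 0.7993.
Difference = 12.7 − 6.5 = 6.2000.
6.2000 ± 0.7993 → (5.40, 7.00).

(5.40, 7.00)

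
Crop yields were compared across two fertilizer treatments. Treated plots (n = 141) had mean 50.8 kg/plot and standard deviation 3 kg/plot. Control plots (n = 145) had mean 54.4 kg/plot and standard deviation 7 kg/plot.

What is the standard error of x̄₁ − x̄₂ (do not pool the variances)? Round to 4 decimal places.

0.6338

Per-group SEs: s₁/√n₁ = 3/√141 = 0.2526, s₂/√n₂ = 7/√145 = 0.5813.
Unpooled SE of the difference: √(0.06380676 + 0.33790969) = 0.6338.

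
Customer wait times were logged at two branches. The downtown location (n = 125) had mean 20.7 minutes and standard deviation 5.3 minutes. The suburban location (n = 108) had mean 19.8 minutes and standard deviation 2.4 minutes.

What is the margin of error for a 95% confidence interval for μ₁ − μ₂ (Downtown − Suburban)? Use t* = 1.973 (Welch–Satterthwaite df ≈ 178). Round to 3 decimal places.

1.040

Standard errors of each mean: 5.3/√125 = 0.4740 and 2.4/√108 = 0.2309.
SE(x̄₁ − x̄₂) = √(0.4740² + 0.2309²) = 0.5272 for independent samples with unequal variances.
With t* = 1.973, the margin is 1.973 × 0.5272 = 1.0402.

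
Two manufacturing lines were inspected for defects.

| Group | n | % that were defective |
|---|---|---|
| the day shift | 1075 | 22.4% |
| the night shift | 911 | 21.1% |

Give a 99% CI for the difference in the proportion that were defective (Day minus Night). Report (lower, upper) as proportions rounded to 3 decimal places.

(-0.035, 0.061)

SE₁ = √(p̂₁(1−p̂₁)/n₁) = √(0.2240·0.7760/1075) = 0.01272; SE₂ = √(0.2110·0.7890/911) = 0.01352.
Independent samples: SE of the difference = √(SE₁² + SE₂²) = √(0.0001617984 + 0.0001827904) = 0.01856.
z* for 99% confidence is 2.576, so the margin of error is 2.576 × 0.01856 = 0.04781.
Point estimate p̂₁ − p̂₂ = 0.2240 − 0.2110 = 0.0130.
0.0130 ± 0.04781 → (-0.035, 0.061).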